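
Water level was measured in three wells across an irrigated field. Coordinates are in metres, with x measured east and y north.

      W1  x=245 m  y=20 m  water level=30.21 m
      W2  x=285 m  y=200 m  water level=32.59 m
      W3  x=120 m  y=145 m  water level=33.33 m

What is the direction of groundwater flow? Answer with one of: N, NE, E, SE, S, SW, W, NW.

With h = a·x + b·y + c and W1 as origin, the differences give:
  40·a + 180·b = +2.38
  (-125)·a + 125·b = +3.12
Eliminate b (×125 and ×180, subtract): 27500·a = -264.100 → a = ∂h/∂x = -0.009604
Back-substitute: b = ∂h/∂y = +0.01536.
Flow = −∇h = (+0.009604 east, -0.01536 north), which points southeast.

SE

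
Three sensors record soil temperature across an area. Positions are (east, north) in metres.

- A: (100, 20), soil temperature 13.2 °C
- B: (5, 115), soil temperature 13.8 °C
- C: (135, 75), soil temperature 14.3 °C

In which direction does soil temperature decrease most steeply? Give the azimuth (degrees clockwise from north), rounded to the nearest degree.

Taking A as reference: B−A = (-95, 95, +0.6); C−A = (35, 55, +1.1).
Determinant of the coordinate differences = (-95)·55 − 35·95 = -8550.
∂T/∂x = [(+0.6)·55 − (+1.1)·95] / -8550 = +0.008363
∂T/∂y = [(-95)·(+1.1) − 35·(+0.6)] / -8550 = +0.01468
Steepest decrease is along −∇f: components (-0.008363 E, -0.01468 N).
Azimuth = atan2(-0.008363, -0.01468) = 209.7° ≈ 210°.

210°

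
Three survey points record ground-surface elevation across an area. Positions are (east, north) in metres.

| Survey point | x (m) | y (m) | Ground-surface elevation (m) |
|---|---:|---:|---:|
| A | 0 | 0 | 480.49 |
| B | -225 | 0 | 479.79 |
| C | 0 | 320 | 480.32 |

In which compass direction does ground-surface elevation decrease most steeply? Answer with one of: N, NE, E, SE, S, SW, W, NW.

W

∂z/∂x = (479.79 − 480.49) / (-225 − 0) = +0.003111
∂z/∂y = (480.32 − 480.49) / (320 − 0) = -0.0005313
Steepest decrease is along −∇f = (-0.003111 E, +0.0005313 N) → west.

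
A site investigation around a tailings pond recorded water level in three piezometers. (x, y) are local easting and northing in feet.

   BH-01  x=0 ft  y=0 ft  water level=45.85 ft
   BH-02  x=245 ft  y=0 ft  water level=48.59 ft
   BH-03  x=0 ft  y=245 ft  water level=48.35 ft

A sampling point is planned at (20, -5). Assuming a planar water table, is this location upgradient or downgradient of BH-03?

∂h/∂x = (48.59 − 45.85) / (245 − 0) = +0.01118
∂h/∂y = (48.35 − 45.85) / (245 − 0) = +0.01020
Head at (20, -5) = 45.85 + (+0.01118)·(20) + (+0.01020)·(-5) = 46.02 ft.
That is lower than the 48.35 ft at BH-03, so the point is downgradient.

downgradient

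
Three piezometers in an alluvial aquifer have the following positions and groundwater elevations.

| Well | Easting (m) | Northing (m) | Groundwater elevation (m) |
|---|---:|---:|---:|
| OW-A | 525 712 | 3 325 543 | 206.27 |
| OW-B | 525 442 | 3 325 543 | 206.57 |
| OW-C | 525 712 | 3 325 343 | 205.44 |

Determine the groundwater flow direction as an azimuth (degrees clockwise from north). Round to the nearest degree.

∂h/∂x = (206.57 − 206.27) / (525442 − 525712) = -0.001111
∂h/∂y = (205.44 − 206.27) / (3325343 − 3325543) = +0.004150
Flow direction (−∇h) has components (+0.001111 E, -0.004150 N).
Azimuth = atan2(E, N) = atan2(+0.001111, -0.004150) = 165.0° ≈ 165°.

165°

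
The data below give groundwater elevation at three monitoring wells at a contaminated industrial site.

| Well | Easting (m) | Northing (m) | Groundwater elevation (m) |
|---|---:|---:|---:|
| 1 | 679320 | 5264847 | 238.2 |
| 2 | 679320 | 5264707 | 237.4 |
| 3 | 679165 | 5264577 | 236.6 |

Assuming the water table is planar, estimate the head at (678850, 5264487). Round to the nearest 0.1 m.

Taking 1 as reference: 2−1 = (0, -140, -0.8); 3−1 = (-155, -270, -1.6).
Solve a·Δx + b·Δy = Δh: det = 0·(-270) − (-155)·(-140) = -21700.
∂h/∂x = [(-0.8)·(-270) − (-1.6)·(-140)] / -21700 = +0.0003687
∂h/∂y = [0·(-1.6) − (-155)·(-0.8)] / -21700 = +0.005714
h(678850, 5264487) = 238.2 + (+0.0003687)·(-470) + (+0.005714)·(-360) = 238.2 -0.173 -2.057 = 235.970 m.

236.0 m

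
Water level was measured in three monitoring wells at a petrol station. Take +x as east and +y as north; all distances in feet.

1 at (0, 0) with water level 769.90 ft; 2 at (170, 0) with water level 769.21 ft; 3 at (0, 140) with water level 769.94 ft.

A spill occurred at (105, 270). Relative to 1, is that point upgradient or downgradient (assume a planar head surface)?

downgradient

∂h/∂x = (769.21 − 769.90) / (170 − 0) = -0.004059
∂h/∂y = (769.94 − 769.90) / (140 − 0) = +0.0002857
Head at (105, 270) = 769.90 + (-0.004059)·(105) + (+0.0002857)·(270) = 769.55 ft.
That is lower than the 769.90 ft at 1, so the point is downgradient.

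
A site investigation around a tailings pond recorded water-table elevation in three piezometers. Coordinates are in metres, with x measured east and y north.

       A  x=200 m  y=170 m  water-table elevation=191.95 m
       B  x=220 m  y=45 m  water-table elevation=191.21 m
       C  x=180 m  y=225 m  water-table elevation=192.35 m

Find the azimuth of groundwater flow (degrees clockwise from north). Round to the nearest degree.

126°

Taking A as reference: B−A = (20, -125, -0.74); C−A = (-20, 55, +0.40).
Determinant of the coordinate differences = 20·55 − (-20)·(-125) = -1400.
∂h/∂x = [(-0.74)·55 − (+0.40)·(-125)] / -1400 = -0.006643
∂h/∂y = [20·(+0.40) − (-20)·(-0.74)] / -1400 = +0.004857
Flow direction (−∇h) has components (+0.006643 E, -0.004857 N).
Azimuth = atan2(E, N) = atan2(+0.006643, -0.004857) = 126.2° ≈ 126°.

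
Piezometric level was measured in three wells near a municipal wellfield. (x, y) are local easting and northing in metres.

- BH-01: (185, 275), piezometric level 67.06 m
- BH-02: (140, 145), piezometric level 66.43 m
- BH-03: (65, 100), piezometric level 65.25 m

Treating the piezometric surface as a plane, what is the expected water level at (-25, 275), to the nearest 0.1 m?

63.7 m

Taking BH-01 as reference: BH-02−BH-01 = (-45, -130, -0.63); BH-03−BH-01 = (-120, -175, -1.81).
Solve a·Δx + b·Δy = Δh: det = (-45)·(-175) − (-120)·(-130) = -7725.
∂h/∂x = [(-0.63)·(-175) − (-1.81)·(-130)] / -7725 = +0.01619
∂h/∂y = [(-45)·(-1.81) − (-120)·(-0.63)] / -7725 = -0.0007573
h(-25, 275) = 67.06 + (+0.01619)·(-210) + (-0.0007573)·(0) = 67.06 -3.399 -0.000 = 63.661 m.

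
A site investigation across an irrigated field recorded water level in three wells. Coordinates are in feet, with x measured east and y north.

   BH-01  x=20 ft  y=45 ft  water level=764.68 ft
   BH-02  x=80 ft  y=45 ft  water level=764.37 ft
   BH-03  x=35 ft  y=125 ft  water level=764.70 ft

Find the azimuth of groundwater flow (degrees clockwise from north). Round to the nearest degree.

Differences from BH-01: to BH-02 (Δx, Δy, Δh) = (60, 0, -0.31); to BH-03 = (15, 80, +0.02).
Solve a·Δx + b·Δy = Δh: det = 60·80 − 15·0 = 4800.
∂h/∂x = [(-0.31)·80 − (+0.02)·0] / 4800 = -0.005167
∂h/∂y = [60·(+0.02) − 15·(-0.31)] / 4800 = +0.001219
Flow direction (−∇h) has components (+0.005167 E, -0.001219 N).
Azimuth = atan2(E, N) = atan2(+0.005167, -0.001219) = 103.3° ≈ 103°.

103°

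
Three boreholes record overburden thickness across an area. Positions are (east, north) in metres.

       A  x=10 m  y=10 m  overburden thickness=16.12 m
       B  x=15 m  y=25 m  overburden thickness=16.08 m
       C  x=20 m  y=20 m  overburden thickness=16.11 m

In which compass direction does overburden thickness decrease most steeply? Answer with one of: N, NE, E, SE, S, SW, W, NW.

Taking A as reference: B−A = (5, 15, -0.04); C−A = (10, 10, -0.01).
Solve a·Δx + b·Δy = Δd: det = 5·10 − 10·15 = -100.
∂d/∂x = [(-0.04)·10 − (-0.01)·15] / -100 = +0.002500
∂d/∂y = [5·(-0.01) − 10·(-0.04)] / -100 = -0.003500
Steepest decrease is along −∇f = (-0.002500 E, +0.003500 N) → northwest.

NW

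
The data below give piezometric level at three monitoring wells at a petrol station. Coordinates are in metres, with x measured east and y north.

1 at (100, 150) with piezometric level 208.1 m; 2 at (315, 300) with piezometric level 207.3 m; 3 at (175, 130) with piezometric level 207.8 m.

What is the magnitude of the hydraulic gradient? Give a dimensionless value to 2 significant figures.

0.0039

Taking 1 as reference: 2−1 = (215, 150, -0.8); 3−1 = (75, -20, -0.3).
Determinant of the coordinate differences = 215·(-20) − 75·150 = -15550.
∂h/∂x = [(-0.8)·(-20) − (-0.3)·150] / -15550 = -0.003923
∂h/∂y = [215·(-0.3) − 75·(-0.8)] / -15550 = +0.0002894
|∇h| = √(-0.003923² + 0.0002894²) = 0.003934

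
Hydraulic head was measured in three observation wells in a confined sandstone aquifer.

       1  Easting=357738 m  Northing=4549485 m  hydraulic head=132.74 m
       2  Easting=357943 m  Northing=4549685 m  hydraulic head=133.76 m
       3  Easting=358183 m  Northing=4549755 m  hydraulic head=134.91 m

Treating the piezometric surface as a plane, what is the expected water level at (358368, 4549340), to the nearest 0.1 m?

With h = a·x + b·y + c and 1 as origin, the differences give:
  205·a + 200·b = +1.02
  445·a + 270·b = +2.17
Eliminate b (×270 and ×200, subtract): -33650·a = -158.600 → a = ∂h/∂x = +0.004713
Back-substitute: b = ∂h/∂y = +0.0002689.
h(358368, 4549340) = 132.74 + (+0.004713)·(630) + (+0.0002689)·(-145) = 132.74 +2.969 -0.039 = 135.670 m.

135.7 m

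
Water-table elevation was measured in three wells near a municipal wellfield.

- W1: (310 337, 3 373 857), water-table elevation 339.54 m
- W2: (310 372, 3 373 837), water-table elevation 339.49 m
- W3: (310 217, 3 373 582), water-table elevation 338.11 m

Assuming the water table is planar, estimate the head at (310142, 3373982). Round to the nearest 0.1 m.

339.9 m

With h = a·x + b·y + c and W1 as origin, the differences give:
  35·a + (-20)·b = -0.05
  (-120)·a + (-275)·b = -1.43
Eliminate b (×(-275) and ×(-20), subtract): -12025·a = -14.850 → a = ∂h/∂x = +0.001235
Back-substitute: b = ∂h/∂y = +0.004661.
h(310142, 3373982) = 339.54 + (+0.001235)·(-195) + (+0.004661)·(125) = 339.54 -0.241 +0.583 = 339.882 m.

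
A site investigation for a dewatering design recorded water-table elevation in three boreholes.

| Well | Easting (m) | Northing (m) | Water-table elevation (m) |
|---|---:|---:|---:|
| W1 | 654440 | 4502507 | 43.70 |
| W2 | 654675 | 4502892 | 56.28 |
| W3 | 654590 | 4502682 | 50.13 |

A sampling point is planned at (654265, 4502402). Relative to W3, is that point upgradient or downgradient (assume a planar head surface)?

Differences from W1: to W2 (Δx, Δy, Δh) = (235, 385, +12.58); to W3 = (150, 175, +6.43).
Solve a·Δx + b·Δy = Δh: det = 235·175 − 150·385 = -16625.
∂h/∂x = [(+12.58)·175 − (+6.43)·385] / -16625 = +0.01648
∂h/∂y = [235·(+6.43) − 150·(+12.58)] / -16625 = +0.02261
Head at (654265, 4502402) = 43.70 + (+0.01648)·(-175) + (+0.02261)·(-105) = 38.44 m.
That is lower than the 50.13 m at W3, so the point is downgradient.

downgradient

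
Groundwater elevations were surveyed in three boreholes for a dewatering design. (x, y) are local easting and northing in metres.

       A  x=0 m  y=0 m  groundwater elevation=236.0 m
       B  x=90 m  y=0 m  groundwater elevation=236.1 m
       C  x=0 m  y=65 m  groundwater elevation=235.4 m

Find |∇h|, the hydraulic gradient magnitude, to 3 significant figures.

∂h/∂x = (236.1 − 236.0) / (90 − 0) = +0.001111
∂h/∂y = (235.4 − 236.0) / (65 − 0) = -0.009231
|∇h| = √(0.001111² + -0.009231²) = 0.009298

0.00930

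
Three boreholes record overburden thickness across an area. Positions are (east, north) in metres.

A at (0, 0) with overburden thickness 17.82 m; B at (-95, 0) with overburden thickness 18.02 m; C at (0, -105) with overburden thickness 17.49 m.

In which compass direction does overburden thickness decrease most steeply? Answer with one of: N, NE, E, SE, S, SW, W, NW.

SE

∂d/∂x = (18.02 − 17.82) / (-95 − 0) = -0.002105
∂d/∂y = (17.49 − 17.82) / (-105 − 0) = +0.003143
Steepest decrease is along −∇f = (+0.002105 E, -0.003143 N) → southeast.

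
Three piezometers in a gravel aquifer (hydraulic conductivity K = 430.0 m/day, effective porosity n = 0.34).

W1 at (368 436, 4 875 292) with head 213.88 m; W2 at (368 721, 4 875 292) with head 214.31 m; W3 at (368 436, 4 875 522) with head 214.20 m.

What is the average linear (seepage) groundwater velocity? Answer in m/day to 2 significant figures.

∂h/∂x = (214.31 − 213.88) / (368721 − 368436) = +0.001509
∂h/∂y = (214.20 − 213.88) / (4875522 − 4875292) = +0.001391
|∇h| = √(0.001509² + 0.001391²) = 0.002052
Seepage velocity v = K·i/n = 430.0 × 0.002052 / 0.34 = 2.595 m/day.

2.6 m/day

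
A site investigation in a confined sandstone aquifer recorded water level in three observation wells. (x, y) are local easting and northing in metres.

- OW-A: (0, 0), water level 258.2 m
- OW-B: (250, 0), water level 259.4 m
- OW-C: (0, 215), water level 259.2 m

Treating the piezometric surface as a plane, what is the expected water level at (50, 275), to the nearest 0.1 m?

259.7 m

∂h/∂x = (259.4 − 258.2) / (250 − 0) = +0.004800
∂h/∂y = (259.2 − 258.2) / (215 − 0) = +0.004651
h(50, 275) = 258.2 + (+0.004800)·(50) + (+0.004651)·(275) = 258.2 +0.240 +1.279 = 259.719 m.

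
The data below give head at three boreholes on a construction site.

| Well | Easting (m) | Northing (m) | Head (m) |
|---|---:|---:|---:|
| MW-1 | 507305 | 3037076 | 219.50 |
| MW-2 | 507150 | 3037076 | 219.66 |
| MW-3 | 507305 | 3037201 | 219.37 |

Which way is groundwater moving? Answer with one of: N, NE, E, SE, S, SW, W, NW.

∂h/∂x = (219.66 − 219.50) / (507150 − 507305) = -0.001032
∂h/∂y = (219.37 − 219.50) / (3037201 − 3037076) = -0.001040
Flow = −∇h = (+0.001032 east, +0.001040 north), which points northeast.

NE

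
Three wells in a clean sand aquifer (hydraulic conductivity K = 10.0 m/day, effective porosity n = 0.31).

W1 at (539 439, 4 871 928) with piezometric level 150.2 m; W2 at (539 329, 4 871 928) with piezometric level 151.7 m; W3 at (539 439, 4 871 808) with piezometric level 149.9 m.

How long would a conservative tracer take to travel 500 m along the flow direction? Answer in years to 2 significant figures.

3.1 years

∂h/∂x = (151.7 − 150.2) / (539329 − 539439) = -0.01364
∂h/∂y = (149.9 − 150.2) / (4871808 − 4871928) = +0.002500
|∇h| = √(-0.01364² + 0.002500²) = 0.01387
Seepage velocity v = K·i/n = 10.0 × 0.01387 / 0.31 = 0.4474 m/day.
t = 500 / 0.4474 = 1118 days = 3.06 years.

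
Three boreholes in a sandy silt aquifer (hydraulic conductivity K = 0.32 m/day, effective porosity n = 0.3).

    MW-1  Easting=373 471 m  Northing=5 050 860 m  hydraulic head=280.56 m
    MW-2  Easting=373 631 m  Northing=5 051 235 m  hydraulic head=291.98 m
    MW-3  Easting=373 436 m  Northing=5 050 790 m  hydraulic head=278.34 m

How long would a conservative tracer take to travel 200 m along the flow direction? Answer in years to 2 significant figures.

18 years

With h = a·x + b·y + c and MW-1 as origin, the differences give:
  160·a + 375·b = +11.42
  (-35)·a + (-70)·b = -2.22
Eliminate b (×(-70) and ×375, subtract): 1925·a = 33.100 → a = ∂h/∂x = +0.01719
Back-substitute: b = ∂h/∂y = +0.02312.
|∇h| = √(0.01719² + 0.02312²) = 0.02881
Seepage velocity v = K·i/n = 0.32 × 0.02881 / 0.3 = 0.03073 m/day.
t = 200 / 0.03073 = 6508 days = 17.8 years.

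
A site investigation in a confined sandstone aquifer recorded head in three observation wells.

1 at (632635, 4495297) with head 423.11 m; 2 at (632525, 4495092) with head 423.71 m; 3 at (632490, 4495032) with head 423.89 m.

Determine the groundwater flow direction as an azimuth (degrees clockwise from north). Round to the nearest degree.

037°

Differences from 1: to 2 (Δx, Δy, Δh) = (-110, -205, +0.60); to 3 = (-145, -265, +0.78).
Solve a·Δx + b·Δy = Δh: det = (-110)·(-265) − (-145)·(-205) = -575.
∂h/∂x = [(+0.60)·(-265) − (+0.78)·(-205)] / -575 = -0.001565
∂h/∂y = [(-110)·(+0.78) − (-145)·(+0.60)] / -575 = -0.002087
Flow direction (−∇h) has components (+0.001565 E, +0.002087 N).
Azimuth = atan2(E, N) = atan2(+0.001565, +0.002087) = 36.9° ≈ 037°.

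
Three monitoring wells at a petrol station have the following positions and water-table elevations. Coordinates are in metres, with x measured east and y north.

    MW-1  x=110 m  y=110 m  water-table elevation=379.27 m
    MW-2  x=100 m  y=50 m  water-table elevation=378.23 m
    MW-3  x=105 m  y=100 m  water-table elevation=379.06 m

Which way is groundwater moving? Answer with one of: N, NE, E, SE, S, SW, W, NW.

SW

Taking MW-1 as reference: MW-2−MW-1 = (-10, -60, -1.04); MW-3−MW-1 = (-5, -10, -0.21).
Solve a·Δx + b·Δy = Δh: det = (-10)·(-10) − (-5)·(-60) = -200.
∂h/∂x = [(-1.04)·(-10) − (-0.21)·(-60)] / -200 = +0.01100
∂h/∂y = [(-10)·(-0.21) − (-5)·(-1.04)] / -200 = +0.01550
Flow = −∇h = (-0.01100 east, -0.01550 north), which points southwest.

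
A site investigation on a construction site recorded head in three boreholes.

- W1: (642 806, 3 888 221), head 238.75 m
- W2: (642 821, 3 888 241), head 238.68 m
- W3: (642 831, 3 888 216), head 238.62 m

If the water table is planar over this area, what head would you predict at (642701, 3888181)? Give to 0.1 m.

Taking W1 as reference: W2−W1 = (15, 20, -0.07); W3−W1 = (25, -5, -0.13).
Determinant of the coordinate differences = 15·(-5) − 25·20 = -575.
∂h/∂x = [(-0.07)·(-5) − (-0.13)·20] / -575 = -0.005130
∂h/∂y = [15·(-0.13) − 25·(-0.07)] / -575 = +0.0003478
h(642701, 3888181) = 238.75 + (-0.005130)·(-105) + (+0.0003478)·(-40) = 238.75 +0.539 -0.014 = 239.275 m.

239.3 m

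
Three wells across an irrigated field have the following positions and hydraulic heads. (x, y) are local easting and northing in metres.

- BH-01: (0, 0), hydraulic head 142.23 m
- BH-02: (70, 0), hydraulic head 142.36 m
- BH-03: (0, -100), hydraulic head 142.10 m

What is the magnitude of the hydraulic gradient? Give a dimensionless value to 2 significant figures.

0.0023

∂h/∂x = (142.36 − 142.23) / (70 − 0) = +0.001857
∂h/∂y = (142.10 − 142.23) / (-100 − 0) = +0.001300
|∇h| = √(0.001857² + 0.001300²) = 0.002267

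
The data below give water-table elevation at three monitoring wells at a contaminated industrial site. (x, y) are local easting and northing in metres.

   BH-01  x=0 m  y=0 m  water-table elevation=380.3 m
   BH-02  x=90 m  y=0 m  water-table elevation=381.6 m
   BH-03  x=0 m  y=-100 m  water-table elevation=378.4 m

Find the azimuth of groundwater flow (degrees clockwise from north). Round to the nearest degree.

217°

∂h/∂x = (381.6 − 380.3) / (90 − 0) = +0.01444
∂h/∂y = (378.4 − 380.3) / (-100 − 0) = +0.01900
Flow direction (−∇h) has components (-0.01444 E, -0.01900 N).
Azimuth = atan2(E, N) = atan2(-0.01444, -0.01900) = 217.2° ≈ 217°.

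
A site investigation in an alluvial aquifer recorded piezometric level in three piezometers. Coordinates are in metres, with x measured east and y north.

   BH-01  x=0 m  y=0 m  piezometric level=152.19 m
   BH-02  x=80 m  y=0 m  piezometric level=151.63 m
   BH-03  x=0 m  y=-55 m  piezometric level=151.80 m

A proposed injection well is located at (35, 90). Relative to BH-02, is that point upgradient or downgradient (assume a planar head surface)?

upgradient

∂h/∂x = (151.63 − 152.19) / (80 − 0) = -0.007000
∂h/∂y = (151.80 − 152.19) / (-55 − 0) = +0.007091
Head at (35, 90) = 152.19 + (-0.007000)·(35) + (+0.007091)·(90) = 152.58 m.
That is higher than the 151.63 m at BH-02, so the point is upgradient.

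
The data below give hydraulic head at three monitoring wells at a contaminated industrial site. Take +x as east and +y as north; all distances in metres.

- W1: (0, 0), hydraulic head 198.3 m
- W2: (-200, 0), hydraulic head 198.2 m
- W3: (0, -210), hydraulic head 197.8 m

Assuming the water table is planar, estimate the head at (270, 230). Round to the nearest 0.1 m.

199.0 m

∂h/∂x = (198.2 − 198.3) / (-200 − 0) = +0.0005000
∂h/∂y = (197.8 − 198.3) / (-210 − 0) = +0.002381
h(270, 230) = 198.3 + (+0.0005000)·(270) + (+0.002381)·(230) = 198.3 +0.135 +0.548 = 198.983 m.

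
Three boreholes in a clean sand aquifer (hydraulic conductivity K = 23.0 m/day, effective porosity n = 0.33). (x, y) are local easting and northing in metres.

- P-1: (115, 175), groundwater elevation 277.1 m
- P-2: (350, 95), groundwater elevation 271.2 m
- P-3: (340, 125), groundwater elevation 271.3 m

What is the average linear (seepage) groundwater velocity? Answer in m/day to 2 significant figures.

1.9 m/day

Taking P-1 as reference: P-2−P-1 = (235, -80, -5.9); P-3−P-1 = (225, -50, -5.8).
Solve a·Δx + b·Δy = Δh: det = 235·(-50) − 225·(-80) = 6250.
∂h/∂x = [(-5.9)·(-50) − (-5.8)·(-80)] / 6250 = -0.02704
∂h/∂y = [235·(-5.8) − 225·(-5.9)] / 6250 = -0.005680
|∇h| = √(-0.02704² + -0.005680²) = 0.02763
Seepage velocity v = K·i/n = 23.0 × 0.02763 / 0.33 = 1.926 m/day.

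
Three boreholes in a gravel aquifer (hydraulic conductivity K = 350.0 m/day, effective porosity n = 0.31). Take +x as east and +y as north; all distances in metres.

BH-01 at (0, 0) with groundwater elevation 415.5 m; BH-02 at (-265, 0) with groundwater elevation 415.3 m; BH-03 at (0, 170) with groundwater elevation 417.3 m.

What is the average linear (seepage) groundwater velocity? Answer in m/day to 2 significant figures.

12 m/day

∂h/∂x = (415.3 − 415.5) / (-265 − 0) = +0.0007547
∂h/∂y = (417.3 − 415.5) / (170 − 0) = +0.01059
|∇h| = √(0.0007547² + 0.01059²) = 0.01062
Seepage velocity v = K·i/n = 350.0 × 0.01062 / 0.31 = 11.99 m/day.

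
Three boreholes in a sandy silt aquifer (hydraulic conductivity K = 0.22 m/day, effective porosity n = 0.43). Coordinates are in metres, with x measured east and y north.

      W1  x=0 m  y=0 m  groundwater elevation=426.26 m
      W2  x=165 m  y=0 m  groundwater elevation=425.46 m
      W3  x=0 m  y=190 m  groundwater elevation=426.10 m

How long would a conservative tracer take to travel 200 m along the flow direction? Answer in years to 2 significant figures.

220 years

∂h/∂x = (425.46 − 426.26) / (165 − 0) = -0.004848
∂h/∂y = (426.10 − 426.26) / (190 − 0) = -0.0008421
|∇h| = √(-0.004848² + -0.0008421²) = 0.004921
Seepage velocity v = K·i/n = 0.22 × 0.004921 / 0.43 = 0.002518 m/day.
t = 200 / 0.002518 = 7.943e+04 days = 217 years.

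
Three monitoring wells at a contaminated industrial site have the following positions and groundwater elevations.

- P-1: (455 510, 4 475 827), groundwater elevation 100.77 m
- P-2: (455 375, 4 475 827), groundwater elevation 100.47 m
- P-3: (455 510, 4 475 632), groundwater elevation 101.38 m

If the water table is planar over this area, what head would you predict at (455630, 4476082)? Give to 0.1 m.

∂h/∂x = (100.47 − 100.77) / (455375 − 455510) = +0.002222
∂h/∂y = (101.38 − 100.77) / (4475632 − 4475827) = -0.003128
h(455630, 4476082) = 100.77 + (+0.002222)·(120) + (-0.003128)·(255) = 100.77 +0.267 -0.798 = 100.239 m.

100.2 m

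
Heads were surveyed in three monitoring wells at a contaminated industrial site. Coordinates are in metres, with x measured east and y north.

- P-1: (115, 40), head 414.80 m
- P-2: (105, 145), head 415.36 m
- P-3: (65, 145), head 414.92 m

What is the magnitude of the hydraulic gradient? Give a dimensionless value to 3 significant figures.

Differences from P-1: to P-2 (Δx, Δy, Δh) = (-10, 105, +0.56); to P-3 = (-50, 105, +0.12).
Determinant of the coordinate differences = (-10)·105 − (-50)·105 = 4200.
∂h/∂x = [(+0.56)·105 − (+0.12)·105] / 4200 = +0.01100
∂h/∂y = [(-10)·(+0.12) − (-50)·(+0.56)] / 4200 = +0.006381
|∇h| = √(0.01100² + 0.006381²) = 0.01272

0.0127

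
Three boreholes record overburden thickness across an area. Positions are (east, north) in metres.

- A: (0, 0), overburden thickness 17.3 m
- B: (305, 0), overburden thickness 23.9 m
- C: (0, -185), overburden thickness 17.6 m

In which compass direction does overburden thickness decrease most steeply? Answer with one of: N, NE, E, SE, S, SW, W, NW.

∂d/∂x = (23.9 − 17.3) / (305 − 0) = +0.02164
∂d/∂y = (17.6 − 17.3) / (-185 − 0) = -0.001622
Steepest decrease is along −∇f = (-0.02164 E, +0.001622 N) → west.

W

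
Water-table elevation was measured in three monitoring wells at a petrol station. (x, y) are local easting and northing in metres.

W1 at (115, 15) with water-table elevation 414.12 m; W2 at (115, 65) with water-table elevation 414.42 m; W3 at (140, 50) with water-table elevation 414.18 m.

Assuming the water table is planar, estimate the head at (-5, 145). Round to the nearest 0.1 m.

415.6 m

Differences from W1: to W2 (Δx, Δy, Δh) = (0, 50, +0.30); to W3 = (25, 35, +0.06).
Determinant of the coordinate differences = 0·35 − 25·50 = -1250.
∂h/∂x = [(+0.30)·35 − (+0.06)·50] / -1250 = -0.006000
∂h/∂y = [0·(+0.06) − 25·(+0.30)] / -1250 = +0.006000
h(-5, 145) = 414.12 + (-0.006000)·(-120) + (+0.006000)·(130) = 414.12 +0.720 +0.780 = 415.620 m.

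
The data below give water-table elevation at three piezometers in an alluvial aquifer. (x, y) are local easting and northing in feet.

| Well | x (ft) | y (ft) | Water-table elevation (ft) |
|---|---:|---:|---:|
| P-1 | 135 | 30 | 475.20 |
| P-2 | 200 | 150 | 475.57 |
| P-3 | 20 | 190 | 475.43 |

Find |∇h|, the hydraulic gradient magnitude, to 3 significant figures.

0.00271

Taking P-1 as reference: P-2−P-1 = (65, 120, +0.37); P-3−P-1 = (-115, 160, +0.23).
Solve a·Δx + b·Δy = Δh: det = 65·160 − (-115)·120 = 24200.
∂h/∂x = [(+0.37)·160 − (+0.23)·120] / 24200 = +0.001306
∂h/∂y = [65·(+0.23) − (-115)·(+0.37)] / 24200 = +0.002376
|∇h| = √(0.001306² + 0.002376²) = 0.002711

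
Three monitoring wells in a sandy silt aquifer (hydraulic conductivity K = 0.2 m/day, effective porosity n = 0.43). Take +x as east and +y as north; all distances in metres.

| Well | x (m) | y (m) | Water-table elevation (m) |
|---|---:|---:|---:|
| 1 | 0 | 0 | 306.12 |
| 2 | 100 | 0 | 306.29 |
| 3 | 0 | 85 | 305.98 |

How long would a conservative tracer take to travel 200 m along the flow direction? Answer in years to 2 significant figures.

500 years

∂h/∂x = (306.29 − 306.12) / (100 − 0) = +0.001700
∂h/∂y = (305.98 − 306.12) / (85 − 0) = -0.001647
|∇h| = √(0.001700² + -0.001647²) = 0.002367
Seepage velocity v = K·i/n = 0.2 × 0.002367 / 0.43 = 0.001101 m/day.
t = 200 / 0.001101 = 1.817e+05 days = 497 years.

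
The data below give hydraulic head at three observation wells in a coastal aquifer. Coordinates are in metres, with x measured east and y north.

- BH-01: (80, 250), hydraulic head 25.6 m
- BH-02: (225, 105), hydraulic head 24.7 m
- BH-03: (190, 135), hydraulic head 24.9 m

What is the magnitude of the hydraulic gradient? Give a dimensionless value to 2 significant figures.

With h = a·x + b·y + c and BH-01 as origin, the differences give:
  145·a + (-145)·b = -0.9
  110·a + (-115)·b = -0.7
Eliminate b (×(-115) and ×(-145), subtract): -725·a = 2.00 → a = ∂h/∂x = -0.002759
Back-substitute: b = ∂h/∂y = +0.003448.
|∇h| = √(-0.002759² + 0.003448²) = 0.004416

0.0044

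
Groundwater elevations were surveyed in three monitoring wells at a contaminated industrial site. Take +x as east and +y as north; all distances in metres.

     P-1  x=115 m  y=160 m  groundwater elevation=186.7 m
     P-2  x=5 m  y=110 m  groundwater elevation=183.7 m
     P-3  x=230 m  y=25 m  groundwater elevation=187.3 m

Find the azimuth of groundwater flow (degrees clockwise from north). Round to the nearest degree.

With h = a·x + b·y + c and P-1 as origin, the differences give:
  (-110)·a + (-50)·b = -3.0
  115·a + (-135)·b = +0.6
Eliminate b (×(-135) and ×(-50), subtract): 20600·a = 435.00 → a = ∂h/∂x = +0.02112
Back-substitute: b = ∂h/∂y = +0.01354.
Flow direction (−∇h) has components (-0.02112 E, -0.01354 N).
Azimuth = atan2(E, N) = atan2(-0.02112, -0.01354) = 237.3° ≈ 237°.

237°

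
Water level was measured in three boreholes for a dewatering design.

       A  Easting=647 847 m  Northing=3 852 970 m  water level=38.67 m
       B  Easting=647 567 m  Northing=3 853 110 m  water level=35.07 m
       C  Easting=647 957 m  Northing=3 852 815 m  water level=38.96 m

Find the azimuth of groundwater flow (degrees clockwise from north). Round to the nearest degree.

239°

Taking A as reference: B−A = (-280, 140, -3.60); C−A = (110, -155, +0.29).
Determinant of the coordinate differences = (-280)·(-155) − 110·140 = 28000.
∂h/∂x = [(-3.60)·(-155) − (+0.29)·140] / 28000 = +0.01848
∂h/∂y = [(-280)·(+0.29) − 110·(-3.60)] / 28000 = +0.01124
Flow direction (−∇h) has components (-0.01848 E, -0.01124 N).
Azimuth = atan2(E, N) = atan2(-0.01848, -0.01124) = 238.7° ≈ 239°.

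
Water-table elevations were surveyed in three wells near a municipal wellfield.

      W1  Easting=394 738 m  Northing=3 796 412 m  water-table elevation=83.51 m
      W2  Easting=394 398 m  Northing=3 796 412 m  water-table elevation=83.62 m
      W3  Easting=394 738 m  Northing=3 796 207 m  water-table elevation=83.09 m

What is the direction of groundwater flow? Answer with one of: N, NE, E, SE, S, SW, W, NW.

∂h/∂x = (83.62 − 83.51) / (394398 − 394738) = -0.0003235
∂h/∂y = (83.09 − 83.51) / (3796207 − 3796412) = +0.002049
Flow = −∇h = (+0.0003235 east, -0.002049 north), which points south.

S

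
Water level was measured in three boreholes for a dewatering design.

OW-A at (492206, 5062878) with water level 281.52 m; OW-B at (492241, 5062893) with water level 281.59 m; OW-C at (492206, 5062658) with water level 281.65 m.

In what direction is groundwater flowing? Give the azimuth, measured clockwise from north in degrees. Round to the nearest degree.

With h = a·x + b·y + c and OW-A as origin, the differences give:
  35·a + 15·b = +0.07
  0·a + (-220)·b = +0.13
Eliminate b (×(-220) and ×15, subtract): -7700·a = -17.350 → a = ∂h/∂x = +0.002253
Back-substitute: b = ∂h/∂y = -0.0005909.
Flow direction (−∇h) has components (-0.002253 E, +0.0005909 N).
Azimuth = atan2(E, N) = atan2(-0.002253, +0.0005909) = 284.7° ≈ 285°.

285°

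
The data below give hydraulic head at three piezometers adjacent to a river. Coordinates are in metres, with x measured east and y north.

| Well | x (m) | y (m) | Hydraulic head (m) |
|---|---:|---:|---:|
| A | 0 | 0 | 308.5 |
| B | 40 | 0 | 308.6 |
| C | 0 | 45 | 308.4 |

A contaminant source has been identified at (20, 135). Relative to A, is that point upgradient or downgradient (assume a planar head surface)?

∂h/∂x = (308.6 − 308.5) / (40 − 0) = +0.002500
∂h/∂y = (308.4 − 308.5) / (45 − 0) = -0.002222
Head at (20, 135) = 308.5 + (+0.002500)·(20) + (-0.002222)·(135) = 308.25 m.
That is lower than the 308.5 m at A, so the point is downgradient.

downgradient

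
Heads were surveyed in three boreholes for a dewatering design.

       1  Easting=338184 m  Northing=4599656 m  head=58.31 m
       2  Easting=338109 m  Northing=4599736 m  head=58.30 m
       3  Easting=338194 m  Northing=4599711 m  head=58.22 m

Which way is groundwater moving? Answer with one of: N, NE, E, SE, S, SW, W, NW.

NE

Three-point gradient (reference 1): Δ to 2 = (-75, 80, -0.01), Δ to 3 = (10, 55, -0.09).
∂h/∂x = -0.001350, ∂h/∂y = -0.001391 (det = -4925).
Flow = −∇h = (+0.001350 east, +0.001391 north), which points northeast.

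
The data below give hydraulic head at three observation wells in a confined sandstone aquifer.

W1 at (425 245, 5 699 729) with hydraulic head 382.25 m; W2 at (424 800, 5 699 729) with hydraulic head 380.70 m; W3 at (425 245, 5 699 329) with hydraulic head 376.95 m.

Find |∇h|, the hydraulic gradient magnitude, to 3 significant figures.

0.0137

∂h/∂x = (380.70 − 382.25) / (424800 − 425245) = +0.003483
∂h/∂y = (376.95 − 382.25) / (5699329 − 5699729) = +0.01325
|∇h| = √(0.003483² + 0.01325²) = 0.0137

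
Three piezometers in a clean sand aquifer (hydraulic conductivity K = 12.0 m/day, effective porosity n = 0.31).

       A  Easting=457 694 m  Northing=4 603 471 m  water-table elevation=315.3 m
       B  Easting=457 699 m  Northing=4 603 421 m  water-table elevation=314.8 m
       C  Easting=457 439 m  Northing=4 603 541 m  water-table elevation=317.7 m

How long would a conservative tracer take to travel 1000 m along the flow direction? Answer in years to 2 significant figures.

6.1 years

With h = a·x + b·y + c and A as origin, the differences give:
  5·a + (-50)·b = -0.5
  (-255)·a + 70·b = +2.4
Eliminate b (×70 and ×(-50), subtract): -12400·a = 85.00 → a = ∂h/∂x = -0.006855
Back-substitute: b = ∂h/∂y = +0.009315.
|∇h| = √(-0.006855² + 0.009315²) = 0.01157
Seepage velocity v = K·i/n = 12.0 × 0.01157 / 0.31 = 0.4479 m/day.
t = 1000 / 0.4479 = 2233 days = 6.11 years.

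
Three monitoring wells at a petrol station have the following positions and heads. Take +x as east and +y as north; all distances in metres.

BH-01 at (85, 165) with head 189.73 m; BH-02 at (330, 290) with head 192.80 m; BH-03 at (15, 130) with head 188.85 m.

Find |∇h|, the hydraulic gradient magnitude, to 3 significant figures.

Taking BH-01 as reference: BH-02−BH-01 = (245, 125, +3.07); BH-03−BH-01 = (-70, -35, -0.88).
Determinant of the coordinate differences = 245·(-35) − (-70)·125 = 175.
∂h/∂x = [(+3.07)·(-35) − (-0.88)·125] / 175 = +0.01457
∂h/∂y = [245·(-0.88) − (-70)·(+3.07)] / 175 = -0.004000
|∇h| = √(0.01457² + -0.004000²) = 0.01511

0.0151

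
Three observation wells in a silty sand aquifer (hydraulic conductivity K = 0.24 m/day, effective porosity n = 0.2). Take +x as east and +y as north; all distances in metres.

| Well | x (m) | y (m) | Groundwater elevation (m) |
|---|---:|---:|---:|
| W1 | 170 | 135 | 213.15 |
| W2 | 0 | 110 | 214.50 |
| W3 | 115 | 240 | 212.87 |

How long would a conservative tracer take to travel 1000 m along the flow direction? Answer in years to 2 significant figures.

With h = a·x + b·y + c and W1 as origin, the differences give:
  (-170)·a + (-25)·b = +1.35
  (-55)·a + 105·b = -0.28
Eliminate b (×105 and ×(-25), subtract): -19225·a = 134.750 → a = ∂h/∂x = -0.007009
Back-substitute: b = ∂h/∂y = -0.006338.
|∇h| = √(-0.007009² + -0.006338²) = 0.00945
Seepage velocity v = K·i/n = 0.24 × 0.00945 / 0.2 = 0.01134 m/day.
t = 1000 / 0.01134 = 8.818e+04 days = 241 years.

240 years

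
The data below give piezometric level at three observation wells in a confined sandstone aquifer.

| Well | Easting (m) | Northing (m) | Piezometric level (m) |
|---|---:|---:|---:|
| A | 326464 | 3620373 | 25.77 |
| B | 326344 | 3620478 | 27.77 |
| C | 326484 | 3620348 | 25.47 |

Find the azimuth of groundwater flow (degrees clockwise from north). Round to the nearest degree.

078°

Differences from A: to B (Δx, Δy, Δh) = (-120, 105, +2.00); to C = (20, -25, -0.30).
Determinant of the coordinate differences = (-120)·(-25) − 20·105 = 900.
∂h/∂x = [(+2.00)·(-25) − (-0.30)·105] / 900 = -0.02056
∂h/∂y = [(-120)·(-0.30) − 20·(+2.00)] / 900 = -0.004444
Flow direction (−∇h) has components (+0.02056 E, +0.004444 N).
Azimuth = atan2(E, N) = atan2(+0.02056, +0.004444) = 77.8° ≈ 078°.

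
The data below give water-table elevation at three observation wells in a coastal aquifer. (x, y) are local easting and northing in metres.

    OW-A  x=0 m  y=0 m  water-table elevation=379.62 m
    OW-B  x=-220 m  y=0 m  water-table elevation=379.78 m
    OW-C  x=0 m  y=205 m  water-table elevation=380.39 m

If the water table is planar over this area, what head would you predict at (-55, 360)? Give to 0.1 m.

381.0 m

∂h/∂x = (379.78 − 379.62) / (-220 − 0) = -0.0007273
∂h/∂y = (380.39 − 379.62) / (205 − 0) = +0.003756
h(-55, 360) = 379.62 + (-0.0007273)·(-55) + (+0.003756)·(360) = 379.62 +0.040 +1.352 = 381.012 m.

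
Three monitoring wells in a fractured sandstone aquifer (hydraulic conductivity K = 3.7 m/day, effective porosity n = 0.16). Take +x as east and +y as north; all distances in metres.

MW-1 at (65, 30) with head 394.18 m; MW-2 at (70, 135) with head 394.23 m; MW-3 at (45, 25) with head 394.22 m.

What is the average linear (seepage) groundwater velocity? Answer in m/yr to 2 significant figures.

19 m/yr

Taking MW-1 as reference: MW-2−MW-1 = (5, 105, +0.05); MW-3−MW-1 = (-20, -5, +0.04).
Determinant of the coordinate differences = 5·(-5) − (-20)·105 = 2075.
∂h/∂x = [(+0.05)·(-5) − (+0.04)·105] / 2075 = -0.002145
∂h/∂y = [5·(+0.04) − (-20)·(+0.05)] / 2075 = +0.0005783
|∇h| = √(-0.002145² + 0.0005783²) = 0.002222
Seepage velocity v = K·i/n = 3.7 × 0.002222 / 0.16 = 0.05138 m/day = 18.77 m/yr.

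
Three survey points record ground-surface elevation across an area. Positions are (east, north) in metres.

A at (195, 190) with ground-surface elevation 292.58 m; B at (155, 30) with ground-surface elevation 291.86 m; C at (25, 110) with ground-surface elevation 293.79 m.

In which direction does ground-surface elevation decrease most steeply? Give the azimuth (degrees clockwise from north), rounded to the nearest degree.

124°

Taking A as reference: B−A = (-40, -160, -0.72); C−A = (-170, -80, +1.21).
Determinant of the coordinate differences = (-40)·(-80) − (-170)·(-160) = -24000.
∂z/∂x = [(-0.72)·(-80) − (+1.21)·(-160)] / -24000 = -0.01047
∂z/∂y = [(-40)·(+1.21) − (-170)·(-0.72)] / -24000 = +0.007117
Steepest decrease is along −∇f: components (+0.01047 E, -0.007117 N).
Azimuth = atan2(+0.01047, -0.007117) = 124.2° ≈ 124°.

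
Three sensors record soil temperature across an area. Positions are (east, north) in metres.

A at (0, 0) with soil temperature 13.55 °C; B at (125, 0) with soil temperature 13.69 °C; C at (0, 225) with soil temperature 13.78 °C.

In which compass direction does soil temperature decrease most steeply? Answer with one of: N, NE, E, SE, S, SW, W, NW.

SW

∂T/∂x = (13.69 − 13.55) / (125 − 0) = +0.001120
∂T/∂y = (13.78 − 13.55) / (225 − 0) = +0.001022
Steepest decrease is along −∇f = (-0.001120 E, -0.001022 N) → southwest.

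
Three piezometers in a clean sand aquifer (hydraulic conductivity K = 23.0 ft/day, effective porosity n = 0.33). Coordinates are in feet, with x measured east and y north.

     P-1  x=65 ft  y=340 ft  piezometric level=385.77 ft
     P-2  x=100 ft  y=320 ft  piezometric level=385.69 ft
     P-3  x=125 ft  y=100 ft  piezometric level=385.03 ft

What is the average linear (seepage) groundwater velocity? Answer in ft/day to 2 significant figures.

0.21 ft/day

With h = a·x + b·y + c and P-1 as origin, the differences give:
  35·a + (-20)·b = -0.08
  60·a + (-240)·b = -0.74
Eliminate b (×(-240) and ×(-20), subtract): -7200·a = 4.400 → a = ∂h/∂x = -0.0006111
Back-substitute: b = ∂h/∂y = +0.002931.
|∇h| = √(-0.0006111² + 0.002931²) = 0.002994
Seepage velocity v = K·i/n = 23.0 × 0.002994 / 0.33 = 0.2087 ft/day.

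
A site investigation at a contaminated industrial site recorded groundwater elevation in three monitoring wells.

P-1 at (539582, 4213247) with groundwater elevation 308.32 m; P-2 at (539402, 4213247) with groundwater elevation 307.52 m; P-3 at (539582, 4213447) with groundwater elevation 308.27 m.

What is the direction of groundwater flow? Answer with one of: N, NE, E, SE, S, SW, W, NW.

∂h/∂x = (307.52 − 308.32) / (539402 − 539582) = +0.004444
∂h/∂y = (308.27 − 308.32) / (4213447 − 4213247) = -0.0002500
Flow = −∇h = (-0.004444 east, +0.0002500 north), which points west.

W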